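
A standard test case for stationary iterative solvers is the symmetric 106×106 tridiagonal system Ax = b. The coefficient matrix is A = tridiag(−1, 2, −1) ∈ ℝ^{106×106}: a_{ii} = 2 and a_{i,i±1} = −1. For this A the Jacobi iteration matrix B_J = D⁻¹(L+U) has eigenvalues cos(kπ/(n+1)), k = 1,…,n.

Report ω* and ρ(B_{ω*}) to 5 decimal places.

ω* = 1.94296, ρ_SOR = 0.94296

spectrum of D⁻¹(L+U) = {cos(kπ/107) : 1≤k≤106}; ρ_J = cos(π/107) = 0.99957.
root = sin(π/107) = 0.029356  (since 1−cos² = sin²).
ω* = 2/(1 + 0.029356) = 2/1.029356 = 1.94296.
ρ(B_{ω*}) = ω*−1 = 0.94296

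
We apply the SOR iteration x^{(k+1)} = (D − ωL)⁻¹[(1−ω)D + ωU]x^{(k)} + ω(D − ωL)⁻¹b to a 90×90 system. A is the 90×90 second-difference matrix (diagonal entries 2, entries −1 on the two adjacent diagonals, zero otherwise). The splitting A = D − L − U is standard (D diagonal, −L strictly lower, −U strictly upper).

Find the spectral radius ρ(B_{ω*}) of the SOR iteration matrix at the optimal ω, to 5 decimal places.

ρ_SOR = 0.93327

n=90: λ(B_J) = 1 − λ(A)/2 = cos(kπ/91); k=1 gives ρ_J = 0.99940.
root = sin(π/91) = 0.034516  (since 1−cos² = sin²).
ω* = 2/(1 + 0.034516) = 2/1.034516 = 1.93327.
ρ_SOR = ω* − 1 ≈ 0.93327.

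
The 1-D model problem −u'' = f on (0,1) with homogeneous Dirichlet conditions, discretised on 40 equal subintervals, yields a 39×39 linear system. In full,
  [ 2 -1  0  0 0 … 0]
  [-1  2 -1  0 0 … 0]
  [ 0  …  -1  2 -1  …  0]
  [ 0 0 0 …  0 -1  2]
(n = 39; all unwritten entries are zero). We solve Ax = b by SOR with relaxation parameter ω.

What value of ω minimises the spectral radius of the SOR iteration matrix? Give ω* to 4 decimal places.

ω* = 1.8545

With n=39, ρ(Jacobi) = cos(π/40) = 0.9969.
√(1−ρ_J²) = |sin(π/40)| = 0.07846
[ω*] 2 ÷ (1 + 0.07846) = 2 ÷ 1.07846 = 1.8545.
At ω = 1.8545 every |λ(B_ω)| = ω−1, so ρ_SOR = 0.8545.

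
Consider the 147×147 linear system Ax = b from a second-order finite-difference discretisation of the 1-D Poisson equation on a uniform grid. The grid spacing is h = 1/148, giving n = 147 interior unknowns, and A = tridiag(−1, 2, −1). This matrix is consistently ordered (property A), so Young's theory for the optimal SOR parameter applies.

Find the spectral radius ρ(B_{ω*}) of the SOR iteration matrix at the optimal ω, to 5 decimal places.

ρ_SOR = 0.95843

ρ_J = max_k |cos(kπ/148)| = cos(π/148) = 0.99977
√(1−ρ_J²) simplifies to sin(π/148) = 0.021225.
ω* = 2/(1 + 0.021225) = 2/1.021225 = 1.95843.
[ρ_SOR] ω* − 1 = 0.95843.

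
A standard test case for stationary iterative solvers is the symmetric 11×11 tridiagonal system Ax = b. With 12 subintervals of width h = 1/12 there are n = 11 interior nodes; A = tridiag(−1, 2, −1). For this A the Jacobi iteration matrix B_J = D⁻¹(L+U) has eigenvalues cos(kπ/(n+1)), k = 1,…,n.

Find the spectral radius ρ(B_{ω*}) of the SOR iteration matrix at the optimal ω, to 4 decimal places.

B_J for the 11×11 system has eigenvalues cos(kπ/12); ρ_J = cos(π/12) = 0.9659.
√(1 − cos²(π/12)) = sin(π/12) ≈ 0.25882.
Young: ω* = 2/(1+√(1−ρ_J²)) = 2/(1+0.25882) = 2/1.25882 = 1.5888.
Hence ρ(B_{ω*}) = 1.5888 − 1 = 0.5888.

ρ_SOR = 0.5888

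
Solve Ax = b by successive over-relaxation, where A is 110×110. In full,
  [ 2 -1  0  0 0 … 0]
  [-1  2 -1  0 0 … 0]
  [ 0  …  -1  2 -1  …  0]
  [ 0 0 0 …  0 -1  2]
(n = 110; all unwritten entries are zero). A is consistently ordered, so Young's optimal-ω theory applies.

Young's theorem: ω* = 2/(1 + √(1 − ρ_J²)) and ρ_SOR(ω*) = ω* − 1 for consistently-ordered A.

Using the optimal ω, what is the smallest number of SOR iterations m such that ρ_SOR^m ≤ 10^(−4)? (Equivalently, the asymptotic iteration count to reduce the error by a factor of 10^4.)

m = 163

B_J for the 110×110 system has eigenvalues cos(kπ/111); ρ_J = cos(π/111) = 0.9995995.
√(1 − cos²(π/111)) = sin(π/111) ≈ 0.0282989.
Then 2/(1+√(1−ρ_J²)) = 2/(1+0.0282989); ω* = 2/1.0282989 = 1.9449598.
At ω = 1.9449598 every |λ(B_ω)| = ω−1, so ρ_SOR = 0.9449598.
m ≥ 4·ln10 / (−ln 0.9449598) = 162.690; smallest integer m = 163.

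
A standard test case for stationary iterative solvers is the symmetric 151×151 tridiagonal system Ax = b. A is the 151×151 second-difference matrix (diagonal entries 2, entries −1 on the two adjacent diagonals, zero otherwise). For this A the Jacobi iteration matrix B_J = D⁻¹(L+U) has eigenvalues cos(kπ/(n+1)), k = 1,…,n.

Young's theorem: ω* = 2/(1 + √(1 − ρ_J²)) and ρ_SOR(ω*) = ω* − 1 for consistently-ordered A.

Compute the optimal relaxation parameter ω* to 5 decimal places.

ρ_J = max_k |cos(kπ/152)| = cos(π/152) = 0.99979
√(1 − cos²(π/152)) = sin(π/152) ≈ 0.020667.
ω* = 2 / (1 + 0.020667) = 2 / 1.020667 ≈ 1.95950.
and ρ(B_{ω*}) = 1.95950 − 1 = 0.95950.

ω* = 1.95950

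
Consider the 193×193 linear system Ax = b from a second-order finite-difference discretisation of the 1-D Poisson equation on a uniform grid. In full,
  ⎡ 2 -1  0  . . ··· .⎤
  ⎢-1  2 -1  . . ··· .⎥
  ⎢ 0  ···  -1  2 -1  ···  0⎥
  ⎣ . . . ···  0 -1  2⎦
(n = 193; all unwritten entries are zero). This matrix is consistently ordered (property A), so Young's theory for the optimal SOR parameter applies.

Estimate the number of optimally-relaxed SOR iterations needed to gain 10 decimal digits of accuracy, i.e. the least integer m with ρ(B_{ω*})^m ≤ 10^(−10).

With n=193, ρ(Jacobi) = cos(π/194) = 0.9998689.
√(1−ρ_J²) = |sin(π/194)| = 0.0161931
So ω* = 2/1.0161931 = 1.9681299 (Young).
ρ_SOR = ω* − 1 = 1.9681299 − 1 = 0.9681299.
Need (0.9681299)^m ≤ 10^(−10): m ≥ 10·ln10/|ln 0.9681299| = 23.0259/0.032389 = 710.917 ⇒ m = 711.

m = 711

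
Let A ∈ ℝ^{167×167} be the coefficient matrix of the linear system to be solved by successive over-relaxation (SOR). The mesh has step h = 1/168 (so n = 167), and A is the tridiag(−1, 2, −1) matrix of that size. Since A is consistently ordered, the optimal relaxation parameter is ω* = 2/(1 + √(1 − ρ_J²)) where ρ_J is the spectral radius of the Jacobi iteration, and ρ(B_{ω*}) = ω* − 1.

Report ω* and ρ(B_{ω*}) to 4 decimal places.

n=167: λ(B_J) = 1 − λ(A)/2 = cos(kπ/168); k=1 gives ρ_J = 0.9998.
√(1−ρ_J²) = |sin(π/168)| = 0.01870
Young: ω* = 2/(1+√(1−ρ_J²)) = 2/(1+0.01870) = 2/1.01870 = 1.9633.
At ω = 1.9633 every |λ(B_ω)| = ω−1, so ρ_SOR = 0.9633.

ω* = 1.9633, ρ_SOR = 0.9633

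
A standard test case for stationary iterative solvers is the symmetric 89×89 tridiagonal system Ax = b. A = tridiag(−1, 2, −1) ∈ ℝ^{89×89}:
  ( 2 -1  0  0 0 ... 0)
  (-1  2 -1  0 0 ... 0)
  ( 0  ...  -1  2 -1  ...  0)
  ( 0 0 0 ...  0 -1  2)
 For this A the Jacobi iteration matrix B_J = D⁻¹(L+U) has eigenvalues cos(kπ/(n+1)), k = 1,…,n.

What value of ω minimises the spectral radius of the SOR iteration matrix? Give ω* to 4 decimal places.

With n=89, ρ(Jacobi) = cos(π/90) = 0.9994.
root = sin(π/90) = 0.03490  (since 1−cos² = sin²).
[ω*] 2 ÷ (1 + 0.03490) = 2 ÷ 1.03490 = 1.9326.
[ρ_SOR] ω* − 1 = 0.9326.

ω* = 1.9326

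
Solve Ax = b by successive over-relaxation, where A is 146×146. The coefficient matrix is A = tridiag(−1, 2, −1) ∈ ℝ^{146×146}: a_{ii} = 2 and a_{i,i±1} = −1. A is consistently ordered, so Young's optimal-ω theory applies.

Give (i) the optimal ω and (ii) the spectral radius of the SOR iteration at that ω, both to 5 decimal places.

ω* = 1.95815, ρ_SOR = 0.95815

n=146: λ(B_J) = 1 − λ(A)/2 = cos(kπ/147); k=1 gives ρ_J = 0.99977.
√(1−ρ_J²) = |sin(π/147)| = 0.021370
[ω*] 2 ÷ (1 + 0.021370) = 2 ÷ 1.021370 = 1.95815.
ρ_SOR = ω* − 1 ≈ 0.95815.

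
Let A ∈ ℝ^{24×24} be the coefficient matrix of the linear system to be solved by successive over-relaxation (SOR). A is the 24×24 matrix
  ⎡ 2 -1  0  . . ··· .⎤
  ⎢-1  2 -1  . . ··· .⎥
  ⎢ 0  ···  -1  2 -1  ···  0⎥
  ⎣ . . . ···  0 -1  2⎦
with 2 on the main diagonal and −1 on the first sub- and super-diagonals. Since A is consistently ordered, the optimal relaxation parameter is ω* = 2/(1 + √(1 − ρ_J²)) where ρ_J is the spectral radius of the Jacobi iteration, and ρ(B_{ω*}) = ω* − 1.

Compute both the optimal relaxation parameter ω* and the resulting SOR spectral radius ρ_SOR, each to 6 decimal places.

ω* = 1.777251, ρ_SOR = 0.777251

With n=24, ρ(Jacobi) = cos(π/25) = 0.992115.
√(1−ρ_J²) = |sin(π/25)| = 0.1253332
Then 2/(1+√(1−ρ_J²)) = 2/(1+0.1253332); ω* = 2/1.1253332 = 1.777251.
and ρ(B_{ω*}) = 1.777251 − 1 = 0.777251.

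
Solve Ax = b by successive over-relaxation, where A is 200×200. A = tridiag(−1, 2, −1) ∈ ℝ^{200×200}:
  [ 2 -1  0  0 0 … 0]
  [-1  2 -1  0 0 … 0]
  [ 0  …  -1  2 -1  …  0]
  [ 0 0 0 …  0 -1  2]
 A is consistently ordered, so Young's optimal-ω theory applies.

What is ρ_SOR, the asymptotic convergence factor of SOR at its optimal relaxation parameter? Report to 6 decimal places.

spectrum of D⁻¹(L+U) = {cos(kπ/201) : 1≤k≤200}; ρ_J = cos(π/201) = 0.999878.
√(1−ρ_J²) = |sin(π/201)| = 0.0156292
So ω* = 2/1.0156292 = 1.969223 (Young).
ρ_SOR = ω* − 1 ≈ 0.969223.

ρ_SOR = 0.969223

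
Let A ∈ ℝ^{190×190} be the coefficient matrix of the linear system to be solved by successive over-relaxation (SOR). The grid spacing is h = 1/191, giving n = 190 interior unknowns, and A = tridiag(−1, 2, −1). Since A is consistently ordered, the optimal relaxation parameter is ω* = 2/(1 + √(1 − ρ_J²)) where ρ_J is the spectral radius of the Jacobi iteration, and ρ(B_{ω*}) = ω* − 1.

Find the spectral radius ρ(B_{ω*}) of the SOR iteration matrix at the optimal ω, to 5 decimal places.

ρ_J = max_k |cos(kπ/191)| = cos(π/191) = 0.99986
√(1 − cos²(π/191)) = sin(π/191) ≈ 0.016447.
Then 2/(1+√(1−ρ_J²)) = 2/(1+0.016447); ω* = 2/1.016447 = 1.96764.
ρ_SOR = ω* − 1 = 1.96764 − 1 = 0.96764.

ρ_SOR = 0.96764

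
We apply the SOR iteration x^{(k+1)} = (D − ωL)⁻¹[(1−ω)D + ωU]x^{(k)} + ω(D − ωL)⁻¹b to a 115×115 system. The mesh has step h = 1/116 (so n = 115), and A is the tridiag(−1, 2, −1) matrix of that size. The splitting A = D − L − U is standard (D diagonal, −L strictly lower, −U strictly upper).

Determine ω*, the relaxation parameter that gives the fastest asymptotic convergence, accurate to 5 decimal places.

spectrum of D⁻¹(L+U) = {cos(kπ/116) : 1≤k≤115}; ρ_J = cos(π/116) = 0.99963.
1 − cos²(π/116) = sin²(π/116) ⇒ √(1−ρ_J²) = sin(π/116) = 0.027079.
Then 2/(1+√(1−ρ_J²)) = 2/(1+0.027079); ω* = 2/1.027079 = 1.94727.
ρ_SOR = ω* − 1 = 1.94727 − 1 = 0.94727.

ω* = 1.94727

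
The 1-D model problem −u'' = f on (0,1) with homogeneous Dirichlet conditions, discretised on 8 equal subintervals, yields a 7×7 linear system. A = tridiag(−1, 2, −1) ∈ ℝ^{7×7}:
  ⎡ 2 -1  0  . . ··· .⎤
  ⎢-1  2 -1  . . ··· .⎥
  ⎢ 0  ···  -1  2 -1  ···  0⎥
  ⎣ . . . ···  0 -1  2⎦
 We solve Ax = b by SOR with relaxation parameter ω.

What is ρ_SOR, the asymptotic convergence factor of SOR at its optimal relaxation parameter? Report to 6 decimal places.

ρ_SOR = 0.446463

½·tridiag(1,0,1) at n=7: λ_k = cos(kπ/8); max |λ| at k=1 ⇒ ρ_J = cos(π/8) ≈ 0.923880.
1 − cos²(π/8) = sin²(π/8) ⇒ √(1−ρ_J²) = sin(π/8) = 0.3826834.
So ω* = 2/1.3826834 = 1.446463 (Young).
ρ(B_{ω*}) = ω*−1 = 0.446463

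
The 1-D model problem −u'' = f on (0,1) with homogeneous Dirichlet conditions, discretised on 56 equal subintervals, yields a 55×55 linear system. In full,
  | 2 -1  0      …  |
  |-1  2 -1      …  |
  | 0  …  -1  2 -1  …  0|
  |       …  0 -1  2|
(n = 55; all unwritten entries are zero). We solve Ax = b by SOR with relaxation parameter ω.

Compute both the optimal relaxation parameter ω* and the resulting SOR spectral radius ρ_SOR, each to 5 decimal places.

½·tridiag(1,0,1) at n=55: λ_k = cos(kπ/56); max |λ| at k=1 ⇒ ρ_J = cos(π/56) ≈ 0.99843.
√(1 − cos²(π/56)) = sin(π/56) ≈ 0.056070.
ω* = 2/(1+0.056070) = 1.89381
[ρ_SOR] ω* − 1 = 0.89381.

ω* = 1.89381, ρ_SOR = 0.89381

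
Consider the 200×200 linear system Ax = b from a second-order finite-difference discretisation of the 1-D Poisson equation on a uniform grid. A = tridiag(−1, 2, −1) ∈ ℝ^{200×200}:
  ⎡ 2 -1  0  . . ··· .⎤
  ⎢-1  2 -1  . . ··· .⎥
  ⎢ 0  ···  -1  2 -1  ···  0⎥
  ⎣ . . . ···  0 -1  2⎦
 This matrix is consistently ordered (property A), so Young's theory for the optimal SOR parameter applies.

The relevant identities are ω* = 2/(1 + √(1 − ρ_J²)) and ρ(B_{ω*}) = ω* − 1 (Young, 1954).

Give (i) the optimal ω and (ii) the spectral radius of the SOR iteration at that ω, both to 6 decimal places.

With n=200, ρ(Jacobi) = cos(π/201) = 0.999878.
root = sin(π/201) = 0.0156292  (since 1−cos² = sin²).
[ω*] 2 ÷ (1 + 0.0156292) = 2 ÷ 1.0156292 = 1.969223.
ρ(B_{ω*}) = ω*−1 = 0.969223

ω* = 1.969223, ρ_SOR = 0.969223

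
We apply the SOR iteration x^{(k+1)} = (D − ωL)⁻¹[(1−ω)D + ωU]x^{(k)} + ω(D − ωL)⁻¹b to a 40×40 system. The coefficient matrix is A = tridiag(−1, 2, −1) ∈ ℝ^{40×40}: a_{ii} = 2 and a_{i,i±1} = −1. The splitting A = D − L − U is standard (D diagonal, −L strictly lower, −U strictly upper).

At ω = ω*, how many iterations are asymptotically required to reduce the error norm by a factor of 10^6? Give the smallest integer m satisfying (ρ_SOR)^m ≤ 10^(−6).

m = 91

spectrum of D⁻¹(L+U) = {cos(kπ/41) : 1≤k≤40}; ρ_J = cos(π/41) = 0.9970658.
root = sin(π/41) = 0.0765493  (since 1−cos² = sin²).
So ω* = 2/1.0765493 = 1.8577877 (Young).
ρ(B_{ω*}) = ω*−1 = 0.8577877
6·ln10 = 13.8155; −ln(0.8577877) = 0.153399; m = ⌈13.8155/0.153399⌉ = ⌈90.063⌉ = 91.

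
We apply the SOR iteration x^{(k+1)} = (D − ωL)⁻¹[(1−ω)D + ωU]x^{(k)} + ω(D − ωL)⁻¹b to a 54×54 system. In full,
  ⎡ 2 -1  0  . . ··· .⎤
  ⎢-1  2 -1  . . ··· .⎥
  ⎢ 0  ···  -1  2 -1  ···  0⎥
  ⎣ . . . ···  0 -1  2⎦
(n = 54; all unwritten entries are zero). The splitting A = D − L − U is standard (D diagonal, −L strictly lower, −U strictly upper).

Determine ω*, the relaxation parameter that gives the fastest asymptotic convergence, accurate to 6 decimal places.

[ρ_J] n=54: ρ(B_J) = cos(π/(n+1)) = cos(π/55) = 0.998369.
√(1 − cos²(π/55)) = sin(π/55) ≈ 0.0570888.
ω* = 2 / (1 + 0.0570888) = 2 / 1.0570888 ≈ 1.891989.
ρ_SOR = ω* − 1 ≈ 0.891989.

ω* = 1.891989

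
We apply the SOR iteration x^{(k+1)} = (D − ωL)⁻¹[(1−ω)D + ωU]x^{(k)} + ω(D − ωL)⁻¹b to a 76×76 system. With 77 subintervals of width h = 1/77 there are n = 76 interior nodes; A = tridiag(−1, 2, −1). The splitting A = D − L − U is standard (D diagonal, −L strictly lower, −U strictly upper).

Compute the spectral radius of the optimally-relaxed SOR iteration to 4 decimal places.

ρ_SOR = 0.9216

With n=76, ρ(Jacobi) = cos(π/77) = 0.9992.
1 − cos²(π/77) = sin²(π/77) ⇒ √(1−ρ_J²) = sin(π/77) = 0.04079.
Young: ω* = 2/(1+√(1−ρ_J²)) = 2/(1+0.04079) = 2/1.04079 = 1.9216.
ρ_SOR = ω* − 1 ≈ 0.9216.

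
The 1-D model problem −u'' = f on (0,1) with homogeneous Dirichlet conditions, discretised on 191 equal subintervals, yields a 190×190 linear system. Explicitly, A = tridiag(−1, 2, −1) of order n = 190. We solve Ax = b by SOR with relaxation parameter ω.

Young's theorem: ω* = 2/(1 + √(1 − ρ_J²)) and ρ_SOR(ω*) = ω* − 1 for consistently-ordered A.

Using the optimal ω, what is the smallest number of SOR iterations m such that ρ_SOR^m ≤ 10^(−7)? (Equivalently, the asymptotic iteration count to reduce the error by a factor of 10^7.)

m = 490

B_J for the 190×190 system has eigenvalues cos(kπ/191); ρ_J = cos(π/191) = 0.9998647.
√(1 − cos²(π/191)) = sin(π/191) ≈ 0.0164474.
[ω*] 2 ÷ (1 + 0.0164474) = 2 ÷ 1.0164474 = 1.9676375.
ρ_SOR = ω* − 1 = 1.9676375 − 1 = 0.9676375.
Need (0.9676375)^m ≤ 10^(−7): m ≥ 7·ln10/|ln 0.9676375| = 16.1181/0.0328977 = 489.946 ⇒ m = 490.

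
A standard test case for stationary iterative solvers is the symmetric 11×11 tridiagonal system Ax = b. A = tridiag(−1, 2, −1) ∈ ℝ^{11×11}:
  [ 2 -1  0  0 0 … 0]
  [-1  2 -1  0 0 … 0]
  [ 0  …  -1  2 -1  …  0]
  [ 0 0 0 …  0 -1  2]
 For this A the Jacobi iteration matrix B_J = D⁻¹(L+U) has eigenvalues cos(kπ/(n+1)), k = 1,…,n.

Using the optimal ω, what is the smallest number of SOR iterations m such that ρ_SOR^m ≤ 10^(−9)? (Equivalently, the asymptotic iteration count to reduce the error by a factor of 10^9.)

½·tridiag(1,0,1) at n=11: λ_k = cos(kπ/12); max |λ| at k=1 ⇒ ρ_J = cos(π/12) ≈ 0.9659258.
1 − cos²(π/12) = sin²(π/12) ⇒ √(1−ρ_J²) = sin(π/12) = 0.2588190.
Then 2/(1+√(1−ρ_J²)) = 2/(1+0.2588190); ω* = 2/1.2588190 = 1.5887908.
ρ_SOR = ω* − 1 ≈ 0.5887908.
For 9 digits: m = 9·ln10 / (−ln 0.5887908) = 20.7233/0.529684 = 39.124; round up → m = 40.

m = 40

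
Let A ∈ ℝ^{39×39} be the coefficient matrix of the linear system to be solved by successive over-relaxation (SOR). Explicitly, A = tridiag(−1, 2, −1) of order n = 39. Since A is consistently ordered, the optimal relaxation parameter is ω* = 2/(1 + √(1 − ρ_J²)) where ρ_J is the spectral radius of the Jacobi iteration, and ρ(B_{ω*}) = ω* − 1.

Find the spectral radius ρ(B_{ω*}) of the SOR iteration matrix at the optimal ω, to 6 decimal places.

½·tridiag(1,0,1) at n=39: λ_k = cos(kπ/40); max |λ| at k=1 ⇒ ρ_J = cos(π/40) ≈ 0.996917.
√(1 − cos²(π/40)) = sin(π/40) ≈ 0.0784591.
ω* = 2/(1 + 0.0784591) = 2/1.0784591 = 1.854498.
ρ_SOR = ω* − 1 ≈ 0.854498.

ρ_SOR = 0.854498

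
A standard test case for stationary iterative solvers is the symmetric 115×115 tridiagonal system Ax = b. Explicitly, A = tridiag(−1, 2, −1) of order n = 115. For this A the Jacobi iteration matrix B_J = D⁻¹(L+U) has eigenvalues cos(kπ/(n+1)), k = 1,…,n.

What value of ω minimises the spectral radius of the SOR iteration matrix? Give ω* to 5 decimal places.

spectrum of D⁻¹(L+U) = {cos(kπ/116) : 1≤k≤115}; ρ_J = cos(π/116) = 0.99963.
root = sin(π/116) = 0.027079  (since 1−cos² = sin²).
Young: ω* = 2/(1+√(1−ρ_J²)) = 2/(1+0.027079) = 2/1.027079 = 1.94727.
ρ(B_{ω*}) = ω*−1 = 0.94727

ω* = 1.94727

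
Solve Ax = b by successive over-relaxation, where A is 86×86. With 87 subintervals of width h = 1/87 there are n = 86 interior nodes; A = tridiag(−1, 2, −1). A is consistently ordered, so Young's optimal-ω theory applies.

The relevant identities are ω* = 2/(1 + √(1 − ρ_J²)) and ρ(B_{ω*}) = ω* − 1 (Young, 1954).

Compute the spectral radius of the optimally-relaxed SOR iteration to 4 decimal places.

ρ_SOR = 0.9303

With n=86, ρ(Jacobi) = cos(π/87) = 0.9993.
√(1−ρ_J²) = |sin(π/87)| = 0.03610
Then 2/(1+√(1−ρ_J²)) = 2/(1+0.03610); ω* = 2/1.03610 = 1.9303.
ρ_SOR = ω* − 1 = 1.9303 − 1 = 0.9303.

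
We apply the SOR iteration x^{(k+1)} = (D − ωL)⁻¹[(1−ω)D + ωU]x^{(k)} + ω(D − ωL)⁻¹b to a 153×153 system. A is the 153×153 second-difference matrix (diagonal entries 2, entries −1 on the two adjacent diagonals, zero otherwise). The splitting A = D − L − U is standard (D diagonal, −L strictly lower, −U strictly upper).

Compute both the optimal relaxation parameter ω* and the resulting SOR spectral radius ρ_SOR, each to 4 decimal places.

ω* = 1.9600, ρ_SOR = 0.9600

With n=153, ρ(Jacobi) = cos(π/154) = 0.9998.
√(1−ρ_J²) simplifies to sin(π/154) = 0.02040.
[ω*] 2 ÷ (1 + 0.02040) = 2 ÷ 1.02040 = 1.9600.
ρ_SOR = ω* − 1 = 1.9600 − 1 = 0.9600.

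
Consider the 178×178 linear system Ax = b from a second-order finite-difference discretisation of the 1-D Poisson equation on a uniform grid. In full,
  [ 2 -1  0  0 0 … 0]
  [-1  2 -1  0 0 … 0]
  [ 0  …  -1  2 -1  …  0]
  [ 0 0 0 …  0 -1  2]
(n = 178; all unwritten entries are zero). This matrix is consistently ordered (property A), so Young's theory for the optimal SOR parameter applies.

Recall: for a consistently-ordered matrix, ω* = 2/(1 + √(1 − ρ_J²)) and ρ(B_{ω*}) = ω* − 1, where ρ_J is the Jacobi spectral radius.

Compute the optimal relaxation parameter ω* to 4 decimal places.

[ρ_J] n=178: ρ(B_J) = cos(π/(n+1)) = cos(π/179) = 0.9998.
root = sin(π/179) = 0.01755  (since 1−cos² = sin²).
Young: ω* = 2/(1+√(1−ρ_J²)) = 2/(1+0.01755) = 2/1.01755 = 1.9655.
ρ_SOR = ω* − 1 = 1.9655 − 1 = 0.9655.

ω* = 1.9655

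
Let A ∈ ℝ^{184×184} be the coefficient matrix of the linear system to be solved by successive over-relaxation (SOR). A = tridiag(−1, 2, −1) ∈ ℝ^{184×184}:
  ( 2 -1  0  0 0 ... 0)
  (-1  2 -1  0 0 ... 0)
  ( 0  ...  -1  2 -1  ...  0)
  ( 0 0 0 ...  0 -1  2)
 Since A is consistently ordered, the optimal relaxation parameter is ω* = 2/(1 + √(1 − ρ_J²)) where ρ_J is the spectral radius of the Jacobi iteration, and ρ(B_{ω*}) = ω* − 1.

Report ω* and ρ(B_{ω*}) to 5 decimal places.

ω* = 1.96661, ρ_SOR = 0.96661

n=184: λ(B_J) = 1 − λ(A)/2 = cos(kπ/185); k=1 gives ρ_J = 0.99986.
√(1 − cos²(π/185)) = sin(π/185) ≈ 0.016981.
So ω* = 2/1.016981 = 1.96661 (Young).
and ρ(B_{ω*}) = 1.96661 − 1 = 0.96661.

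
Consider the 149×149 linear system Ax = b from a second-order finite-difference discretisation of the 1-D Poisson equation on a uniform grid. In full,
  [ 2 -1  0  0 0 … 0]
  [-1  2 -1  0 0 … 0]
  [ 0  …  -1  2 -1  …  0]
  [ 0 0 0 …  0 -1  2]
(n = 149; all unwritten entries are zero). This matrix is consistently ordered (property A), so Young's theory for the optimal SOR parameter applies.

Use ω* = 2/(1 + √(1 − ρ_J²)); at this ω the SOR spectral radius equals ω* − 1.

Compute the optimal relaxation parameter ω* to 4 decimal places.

[ρ_J] n=149: ρ(B_J) = cos(π/(n+1)) = cos(π/150) = 0.9998.
1 − cos²(π/150) = sin²(π/150) ⇒ √(1−ρ_J²) = sin(π/150) = 0.02094.
ω* = 2/(1+0.02094) = 1.9590
ρ_SOR = ω* − 1 ≈ 0.9590.

ω* = 1.9590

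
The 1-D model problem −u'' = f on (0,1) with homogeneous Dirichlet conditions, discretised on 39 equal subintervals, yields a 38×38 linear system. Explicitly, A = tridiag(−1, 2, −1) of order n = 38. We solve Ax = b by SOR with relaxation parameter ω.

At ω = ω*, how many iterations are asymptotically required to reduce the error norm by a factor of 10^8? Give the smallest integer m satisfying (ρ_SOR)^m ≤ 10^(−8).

[ρ_J] n=38: ρ(B_J) = cos(π/(n+1)) = cos(π/39) = 0.9967573.
1 − cos²(π/39) = sin²(π/39) ⇒ √(1−ρ_J²) = sin(π/39) = 0.0804666.
ω* = 2/(1+0.0804666) = 1.8510521
ρ_SOR = ω* − 1 ≈ 0.8510521.
For 8 digits: m = 8·ln10 / (−ln 0.8510521) = 18.4207/0.161282 = 114.214; round up → m = 115.

m = 115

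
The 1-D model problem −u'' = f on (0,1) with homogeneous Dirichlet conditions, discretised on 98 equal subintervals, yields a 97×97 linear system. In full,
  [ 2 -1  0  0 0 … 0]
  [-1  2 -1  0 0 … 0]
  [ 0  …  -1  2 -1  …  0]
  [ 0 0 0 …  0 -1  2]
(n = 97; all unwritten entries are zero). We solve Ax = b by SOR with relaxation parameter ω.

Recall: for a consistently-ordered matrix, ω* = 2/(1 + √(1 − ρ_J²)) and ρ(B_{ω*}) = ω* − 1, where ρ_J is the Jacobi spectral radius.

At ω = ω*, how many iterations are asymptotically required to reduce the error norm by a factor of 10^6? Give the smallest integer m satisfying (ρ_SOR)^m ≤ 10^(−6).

m = 216

[ρ_J] n=97: ρ(B_J) = cos(π/(n+1)) = cos(π/98) = 0.9994862.
√(1−ρ_J²) simplifies to sin(π/98) = 0.0320516.
ω* = 2 / (1 + 0.0320516) = 2 / 1.0320516 ≈ 1.9378876.
At ω = 1.9378876 every |λ(B_ω)| = ω−1, so ρ_SOR = 0.9378876.
ρ_SOR^m ≤ 10^(−6) ⇔ m ≥ 6·ln10/(−ln 0.9378876) = 13.8155/0.0641252 = 215.446; m = ⌈215.446⌉ = 216.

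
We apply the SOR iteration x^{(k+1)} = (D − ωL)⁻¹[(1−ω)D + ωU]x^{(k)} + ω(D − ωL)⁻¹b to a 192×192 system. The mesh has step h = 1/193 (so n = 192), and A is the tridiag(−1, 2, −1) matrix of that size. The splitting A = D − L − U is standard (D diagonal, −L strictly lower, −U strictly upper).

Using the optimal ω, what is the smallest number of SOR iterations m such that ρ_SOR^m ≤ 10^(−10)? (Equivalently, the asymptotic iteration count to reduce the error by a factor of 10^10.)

m = 708

B_J for the 192×192 system has eigenvalues cos(kπ/193); ρ_J = cos(π/193) = 0.9998675.
root = sin(π/193) = 0.0162770  (since 1−cos² = sin²).
Young: ω* = 2/(1+√(1−ρ_J²)) = 2/(1+0.0162770) = 2/1.0162770 = 1.9679674.
At ω = 1.9679674 every |λ(B_ω)| = ω−1, so ρ_SOR = 0.9679674.
ρ_SOR^m ≤ 10^(−10) ⇔ m ≥ 10·ln10/(−ln 0.9679674) = 23.0259/0.0325569 = 707.251; m = ⌈707.251⌉ = 708.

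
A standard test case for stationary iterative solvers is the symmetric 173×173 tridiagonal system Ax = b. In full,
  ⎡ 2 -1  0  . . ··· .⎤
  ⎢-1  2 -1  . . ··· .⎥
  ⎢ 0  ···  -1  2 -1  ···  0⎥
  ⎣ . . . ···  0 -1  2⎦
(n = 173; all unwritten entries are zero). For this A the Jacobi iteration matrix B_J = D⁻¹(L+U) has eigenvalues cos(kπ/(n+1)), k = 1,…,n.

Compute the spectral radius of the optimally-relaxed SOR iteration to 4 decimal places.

ρ_SOR = 0.9645

With n=173, ρ(Jacobi) = cos(π/174) = 0.9998.
root = sin(π/174) = 0.01805  (since 1−cos² = sin²).
[ω*] 2 ÷ (1 + 0.01805) = 2 ÷ 1.01805 = 1.9645.
At ω = 1.9645 every |λ(B_ω)| = ω−1, so ρ_SOR = 0.9645.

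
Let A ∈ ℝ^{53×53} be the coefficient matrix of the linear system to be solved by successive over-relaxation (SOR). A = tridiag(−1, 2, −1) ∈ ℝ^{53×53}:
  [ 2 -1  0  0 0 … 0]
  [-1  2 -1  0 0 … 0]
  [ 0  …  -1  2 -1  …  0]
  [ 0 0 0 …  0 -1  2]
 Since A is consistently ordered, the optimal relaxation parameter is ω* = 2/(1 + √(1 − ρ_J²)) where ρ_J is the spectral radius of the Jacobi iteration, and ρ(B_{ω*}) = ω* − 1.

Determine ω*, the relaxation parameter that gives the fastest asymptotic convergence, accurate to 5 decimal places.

B_J for the 53×53 system has eigenvalues cos(kπ/54); ρ_J = cos(π/54) = 0.99831.
√(1 − cos²(π/54)) = sin(π/54) ≈ 0.058145.
ω* = 2 / (1 + 0.058145) = 2 / 1.058145 ≈ 1.89010.
ρ_SOR = ω* − 1 ≈ 0.89010.

ω* = 1.89010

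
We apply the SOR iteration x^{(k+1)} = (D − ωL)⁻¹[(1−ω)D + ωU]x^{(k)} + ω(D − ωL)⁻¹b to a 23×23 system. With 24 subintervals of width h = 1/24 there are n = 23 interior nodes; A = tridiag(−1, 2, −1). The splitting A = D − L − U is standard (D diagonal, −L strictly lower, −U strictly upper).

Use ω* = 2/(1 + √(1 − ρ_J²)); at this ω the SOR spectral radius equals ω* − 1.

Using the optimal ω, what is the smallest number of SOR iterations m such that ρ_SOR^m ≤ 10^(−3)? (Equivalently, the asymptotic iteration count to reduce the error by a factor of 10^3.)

spectrum of D⁻¹(L+U) = {cos(kπ/24) : 1≤k≤23}; ρ_J = cos(π/24) = 0.9914449.
root = sin(π/24) = 0.1305262  (since 1−cos² = sin²).
Then 2/(1+√(1−ρ_J²)) = 2/(1+0.1305262); ω* = 2/1.1305262 = 1.7690877.
ρ(B_{ω*}) = ω*−1 = 0.7690877
For 3 digits: m = 3·ln10 / (−ln 0.7690877) = 6.90776/0.26255 = 26.310; round up → m = 27.

m = 27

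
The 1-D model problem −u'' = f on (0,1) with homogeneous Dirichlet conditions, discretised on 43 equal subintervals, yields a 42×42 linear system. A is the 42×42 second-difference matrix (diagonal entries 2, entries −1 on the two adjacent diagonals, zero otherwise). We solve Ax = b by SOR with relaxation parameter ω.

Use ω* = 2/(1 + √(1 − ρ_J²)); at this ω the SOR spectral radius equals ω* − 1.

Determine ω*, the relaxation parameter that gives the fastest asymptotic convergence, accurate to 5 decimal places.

spectrum of D⁻¹(L+U) = {cos(kπ/43) : 1≤k≤42}; ρ_J = cos(π/43) = 0.99733.
√(1 − cos²(π/43)) = sin(π/43) ≈ 0.072995.
ω* = 2/(1+0.072995) = 1.86394
ρ_SOR = ω* − 1 = 1.86394 − 1 = 0.86394.

ω* = 1.86394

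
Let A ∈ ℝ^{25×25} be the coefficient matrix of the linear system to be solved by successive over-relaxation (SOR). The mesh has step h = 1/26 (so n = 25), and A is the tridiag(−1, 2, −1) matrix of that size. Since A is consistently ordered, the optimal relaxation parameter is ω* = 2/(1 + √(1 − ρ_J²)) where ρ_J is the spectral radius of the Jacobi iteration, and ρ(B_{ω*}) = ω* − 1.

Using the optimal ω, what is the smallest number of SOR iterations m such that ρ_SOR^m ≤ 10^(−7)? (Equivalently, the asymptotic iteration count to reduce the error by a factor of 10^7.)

With n=25, ρ(Jacobi) = cos(π/26) = 0.9927089.
1 − cos²(π/26) = sin²(π/26) ⇒ √(1−ρ_J²) = sin(π/26) = 0.1205367.
ω* = 2/(1+0.1205367) = 1.7848590
[ρ_SOR] ω* − 1 = 0.7848590.
ρ_SOR^m ≤ 10^(−7) ⇔ m ≥ 7·ln10/(−ln 0.7848590) = 16.1181/0.242251 = 66.535; m = ⌈66.535⌉ = 67.

m = 67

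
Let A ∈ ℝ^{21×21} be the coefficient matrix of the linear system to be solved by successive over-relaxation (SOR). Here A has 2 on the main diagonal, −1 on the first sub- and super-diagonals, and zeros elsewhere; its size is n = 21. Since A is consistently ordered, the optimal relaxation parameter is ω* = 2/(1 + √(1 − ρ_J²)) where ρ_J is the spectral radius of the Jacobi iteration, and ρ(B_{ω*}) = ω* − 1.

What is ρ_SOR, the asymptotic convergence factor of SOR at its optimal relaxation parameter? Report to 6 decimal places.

With n=21, ρ(Jacobi) = cos(π/22) = 0.989821.
√(1−ρ_J²) simplifies to sin(π/22) = 0.1423148.
Then 2/(1+√(1−ρ_J²)) = 2/(1+0.1423148); ω* = 2/1.1423148 = 1.750831.
ρ_SOR = ω* − 1 = 1.750831 − 1 = 0.750831.

ρ_SOR = 0.750831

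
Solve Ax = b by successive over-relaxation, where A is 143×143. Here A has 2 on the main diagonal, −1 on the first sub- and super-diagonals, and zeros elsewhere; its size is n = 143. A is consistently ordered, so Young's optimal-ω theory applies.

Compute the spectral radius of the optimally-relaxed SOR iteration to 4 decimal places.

ρ_SOR = 0.9573

n=143: λ(B_J) = 1 − λ(A)/2 = cos(kπ/144); k=1 gives ρ_J = 0.9998.
√(1 − cos²(π/144)) = sin(π/144) ≈ 0.02181.
ω* = 2/(1+0.02181) = 1.9573
and ρ(B_{ω*}) = 1.9573 − 1 = 0.9573.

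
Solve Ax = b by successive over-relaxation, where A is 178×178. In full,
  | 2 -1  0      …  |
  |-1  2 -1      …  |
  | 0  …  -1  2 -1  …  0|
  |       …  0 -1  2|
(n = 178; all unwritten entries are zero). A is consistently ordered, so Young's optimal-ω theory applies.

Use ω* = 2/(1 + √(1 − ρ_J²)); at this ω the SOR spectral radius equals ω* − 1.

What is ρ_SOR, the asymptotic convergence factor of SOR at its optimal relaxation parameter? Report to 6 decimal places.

[ρ_J] n=178: ρ(B_J) = cos(π/(n+1)) = cos(π/179) = 0.999846.
root = sin(π/179) = 0.0175499  (since 1−cos² = sin²).
[ω*] 2 ÷ (1 + 0.0175499) = 2 ÷ 1.0175499 = 1.965506.
At ω = 1.965506 every |λ(B_ω)| = ω−1, so ρ_SOR = 0.965506.

ρ_SOR = 0.965506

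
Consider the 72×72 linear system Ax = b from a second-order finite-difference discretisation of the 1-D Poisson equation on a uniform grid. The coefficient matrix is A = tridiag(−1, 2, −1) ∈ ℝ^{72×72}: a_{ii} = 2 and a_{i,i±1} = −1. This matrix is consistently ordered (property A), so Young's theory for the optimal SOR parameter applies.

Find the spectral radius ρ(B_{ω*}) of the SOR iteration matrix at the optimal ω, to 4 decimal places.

ρ_SOR = 0.9175

With n=72, ρ(Jacobi) = cos(π/73) = 0.9991.
√(1 − cos²(π/73)) = sin(π/73) ≈ 0.04302.
Then 2/(1+√(1−ρ_J²)) = 2/(1+0.04302); ω* = 2/1.04302 = 1.9175.
At ω = 1.9175 every |λ(B_ω)| = ω−1, so ρ_SOR = 0.9175.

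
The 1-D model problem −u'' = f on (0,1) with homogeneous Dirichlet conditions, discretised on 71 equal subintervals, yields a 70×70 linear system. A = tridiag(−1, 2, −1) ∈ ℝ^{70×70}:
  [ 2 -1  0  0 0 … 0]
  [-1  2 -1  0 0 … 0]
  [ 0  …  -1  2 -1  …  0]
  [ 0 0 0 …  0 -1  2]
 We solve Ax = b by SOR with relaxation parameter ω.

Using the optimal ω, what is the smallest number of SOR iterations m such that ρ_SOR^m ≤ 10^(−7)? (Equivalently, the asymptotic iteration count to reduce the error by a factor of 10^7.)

m = 183

ρ_J = max_k |cos(kπ/71)| = cos(π/71) = 0.9990212
1 − cos²(π/71) = sin²(π/71) ⇒ √(1−ρ_J²) = sin(π/71) = 0.0442333.
ω* = 2 / (1 + 0.0442333) = 2 / 1.0442333 ≈ 1.9152808.
At ω = 1.9152808 every |λ(B_ω)| = ω−1, so ρ_SOR = 0.9152808.
m ≥ 7·ln10 / (−ln 0.9152808) = 182.075; smallest integer m = 183.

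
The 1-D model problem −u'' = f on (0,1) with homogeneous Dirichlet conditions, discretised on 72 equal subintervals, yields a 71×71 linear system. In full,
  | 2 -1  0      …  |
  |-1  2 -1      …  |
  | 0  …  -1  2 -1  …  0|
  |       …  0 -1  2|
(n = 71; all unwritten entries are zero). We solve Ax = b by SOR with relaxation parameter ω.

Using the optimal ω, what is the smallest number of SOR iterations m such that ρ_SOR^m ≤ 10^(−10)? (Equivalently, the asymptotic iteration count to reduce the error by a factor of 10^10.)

n=71: λ(B_J) = 1 − λ(A)/2 = cos(kπ/72); k=1 gives ρ_J = 0.9990482.
√(1−ρ_J²) = |sin(π/72)| = 0.0436194
Then 2/(1+√(1−ρ_J²)) = 2/(1+0.0436194); ω* = 2/1.0436194 = 1.9164075.
[ρ_SOR] ω* − 1 = 0.9164075.
For 10 digits: m = 10·ln10 / (−ln 0.9164075) = 23.0259/0.0872941 = 263.774; round up → m = 264.

m = 264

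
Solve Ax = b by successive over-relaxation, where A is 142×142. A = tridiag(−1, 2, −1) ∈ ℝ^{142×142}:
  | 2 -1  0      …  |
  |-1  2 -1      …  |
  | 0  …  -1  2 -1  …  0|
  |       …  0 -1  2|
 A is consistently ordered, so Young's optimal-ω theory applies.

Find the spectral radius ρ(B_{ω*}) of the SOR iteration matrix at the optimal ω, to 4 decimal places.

n=142: λ(B_J) = 1 − λ(A)/2 = cos(kπ/143); k=1 gives ρ_J = 0.9998.
1 − cos²(π/143) = sin²(π/143) ⇒ √(1−ρ_J²) = sin(π/143) = 0.02197.
[ω*] 2 ÷ (1 + 0.02197) = 2 ÷ 1.02197 = 1.9570.
[ρ_SOR] ω* − 1 = 0.9570.

ρ_SOR = 0.9570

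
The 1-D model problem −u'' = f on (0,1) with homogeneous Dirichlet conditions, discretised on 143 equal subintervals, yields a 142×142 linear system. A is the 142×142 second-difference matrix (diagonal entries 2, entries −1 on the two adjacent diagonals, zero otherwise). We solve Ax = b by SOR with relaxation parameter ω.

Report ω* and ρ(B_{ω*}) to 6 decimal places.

B_J for the 142×142 system has eigenvalues cos(kπ/143); ρ_J = cos(π/143) = 0.999759.
√(1−ρ_J²) = |sin(π/143)| = 0.0219674
[ω*] 2 ÷ (1 + 0.0219674) = 2 ÷ 1.0219674 = 1.957010.
ρ_SOR = ω* − 1 = 1.957010 − 1 = 0.957010.

ω* = 1.957010, ρ_SOR = 0.957010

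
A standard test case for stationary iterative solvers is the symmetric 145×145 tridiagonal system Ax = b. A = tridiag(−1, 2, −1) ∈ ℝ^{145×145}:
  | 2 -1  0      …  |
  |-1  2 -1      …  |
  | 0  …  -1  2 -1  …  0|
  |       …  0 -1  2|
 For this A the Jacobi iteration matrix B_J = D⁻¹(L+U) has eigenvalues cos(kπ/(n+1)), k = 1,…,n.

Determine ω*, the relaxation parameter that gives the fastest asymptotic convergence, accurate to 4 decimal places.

ω* = 1.9579

With n=145, ρ(Jacobi) = cos(π/146) = 0.9998.
√(1 − cos²(π/146)) = sin(π/146) ≈ 0.02152.
ω* = 2/(1+0.02152) = 1.9579
and ρ(B_{ω*}) = 1.9579 − 1 = 0.9579.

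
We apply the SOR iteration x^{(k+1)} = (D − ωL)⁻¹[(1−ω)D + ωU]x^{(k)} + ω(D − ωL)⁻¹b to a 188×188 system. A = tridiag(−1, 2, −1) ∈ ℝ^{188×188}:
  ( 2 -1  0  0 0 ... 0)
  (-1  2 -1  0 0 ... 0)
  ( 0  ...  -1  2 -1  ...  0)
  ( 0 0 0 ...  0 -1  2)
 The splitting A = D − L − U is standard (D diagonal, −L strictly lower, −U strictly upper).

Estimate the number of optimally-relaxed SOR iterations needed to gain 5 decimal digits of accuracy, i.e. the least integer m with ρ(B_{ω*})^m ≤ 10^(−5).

n=188: λ(B_J) = 1 − λ(A)/2 = cos(kπ/189); k=1 gives ρ_J = 0.9998619.
1 − cos²(π/189) = sin²(π/189) ⇒ √(1−ρ_J²) = sin(π/189) = 0.0166214.
Then 2/(1+√(1−ρ_J²)) = 2/(1+0.0166214); ω* = 2/1.0166214 = 1.9673007.
At ω = 1.9673007 every |λ(B_ω)| = ω−1, so ρ_SOR = 0.9673007.
ρ_SOR^m ≤ 10^(−5) ⇔ m ≥ 5·ln10/(−ln 0.9673007) = 11.5129/0.0332459 = 346.295; m = ⌈346.295⌉ = 347.

m = 347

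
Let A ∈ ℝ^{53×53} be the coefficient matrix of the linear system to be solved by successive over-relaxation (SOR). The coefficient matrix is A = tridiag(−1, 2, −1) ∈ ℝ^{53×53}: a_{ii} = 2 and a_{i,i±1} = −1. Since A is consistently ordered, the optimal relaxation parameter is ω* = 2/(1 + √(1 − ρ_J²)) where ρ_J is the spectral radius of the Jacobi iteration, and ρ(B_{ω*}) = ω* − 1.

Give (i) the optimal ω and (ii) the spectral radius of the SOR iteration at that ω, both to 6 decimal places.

B_J for the 53×53 system has eigenvalues cos(kπ/54); ρ_J = cos(π/54) = 0.998308.
√(1 − cos²(π/54)) = sin(π/54) ≈ 0.0581448.
Then 2/(1+√(1−ρ_J²)) = 2/(1+0.0581448); ω* = 2/1.0581448 = 1.890100.
ρ(B_{ω*}) = ω*−1 = 0.890100

ω* = 1.890100, ρ_SOR = 0.890100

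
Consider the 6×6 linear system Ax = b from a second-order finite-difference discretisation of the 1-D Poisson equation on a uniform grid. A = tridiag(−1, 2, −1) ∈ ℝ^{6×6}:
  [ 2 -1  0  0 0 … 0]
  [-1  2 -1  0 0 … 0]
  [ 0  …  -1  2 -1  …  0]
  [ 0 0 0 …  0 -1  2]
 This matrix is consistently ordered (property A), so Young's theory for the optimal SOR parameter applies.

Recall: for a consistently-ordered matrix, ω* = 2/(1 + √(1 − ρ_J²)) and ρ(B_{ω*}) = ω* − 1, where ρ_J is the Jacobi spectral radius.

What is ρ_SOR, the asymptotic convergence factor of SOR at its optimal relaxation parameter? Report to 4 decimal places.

½·tridiag(1,0,1) at n=6: λ_k = cos(kπ/7); max |λ| at k=1 ⇒ ρ_J = cos(π/7) ≈ 0.9010.
√(1−ρ_J²) simplifies to sin(π/7) = 0.43388.
ω* = 2/(1 + 0.43388) = 2/1.43388 = 1.3948.
[ρ_SOR] ω* − 1 = 0.3948.

ρ_SOR = 0.3948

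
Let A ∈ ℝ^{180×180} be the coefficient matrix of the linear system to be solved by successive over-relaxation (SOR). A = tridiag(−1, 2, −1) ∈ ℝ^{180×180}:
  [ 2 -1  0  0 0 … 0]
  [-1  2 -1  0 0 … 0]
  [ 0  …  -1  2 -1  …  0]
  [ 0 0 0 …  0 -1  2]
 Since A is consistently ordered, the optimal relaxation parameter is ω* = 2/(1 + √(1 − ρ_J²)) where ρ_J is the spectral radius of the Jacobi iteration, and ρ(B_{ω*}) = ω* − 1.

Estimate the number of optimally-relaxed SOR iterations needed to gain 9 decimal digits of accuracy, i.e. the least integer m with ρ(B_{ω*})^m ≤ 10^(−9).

B_J for the 180×180 system has eigenvalues cos(kπ/181); ρ_J = cos(π/181) = 0.9998494.
1 − cos²(π/181) = sin²(π/181) ⇒ √(1−ρ_J²) = sin(π/181) = 0.0173560.
Young: ω* = 2/(1+√(1−ρ_J²)) = 2/(1+0.0173560) = 2/1.0173560 = 1.9658802.
ρ_SOR = ω* − 1 = 1.9658802 − 1 = 0.9658802.
9·ln10 = 20.7233; −ln(0.9658802) = 0.0347155; m = ⌈20.7233/0.0347155⌉ = ⌈596.947⌉ = 597.

m = 597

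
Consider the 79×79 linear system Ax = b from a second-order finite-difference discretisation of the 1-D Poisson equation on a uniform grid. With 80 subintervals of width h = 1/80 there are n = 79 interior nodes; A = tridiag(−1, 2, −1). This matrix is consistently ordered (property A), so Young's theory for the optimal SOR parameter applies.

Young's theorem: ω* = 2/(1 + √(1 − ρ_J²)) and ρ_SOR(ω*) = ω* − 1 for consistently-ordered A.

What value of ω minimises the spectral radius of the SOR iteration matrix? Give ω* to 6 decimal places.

spectrum of D⁻¹(L+U) = {cos(kπ/80) : 1≤k≤79}; ρ_J = cos(π/80) = 0.999229.
root = sin(π/80) = 0.0392598  (since 1−cos² = sin²).
ω* = 2/(1+0.0392598) = 1.924447
ρ_SOR = ω* − 1 = 1.924447 − 1 = 0.924447.

ω* = 1.924447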